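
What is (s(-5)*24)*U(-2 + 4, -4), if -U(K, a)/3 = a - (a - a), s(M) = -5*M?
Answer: 7200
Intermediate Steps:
U(K, a) = -3*a (U(K, a) = -3*(a - (a - a)) = -3*(a - 1*0) = -3*(a + 0) = -3*a)
(s(-5)*24)*U(-2 + 4, -4) = (-5*(-5)*24)*(-3*(-4)) = (25*24)*12 = 600*12 = 7200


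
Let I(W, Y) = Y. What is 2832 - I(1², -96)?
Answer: 2928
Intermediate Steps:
2832 - I(1², -96) = 2832 - 1*(-96) = 2832 + 96 = 2928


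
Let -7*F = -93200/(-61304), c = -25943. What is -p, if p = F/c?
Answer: -11650/1391608463 ≈ -8.3716e-6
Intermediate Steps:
F = -11650/53641 (F = -(-93200)/(7*(-61304)) = -(-93200)*(-1)/(7*61304) = -1/7*11650/7663 = -11650/53641 ≈ -0.21718)
p = 11650/1391608463 (p = -11650/53641/(-25943) = -11650/53641*(-1/25943) = 11650/1391608463 ≈ 8.3716e-6)
-p = -1*11650/1391608463 = -11650/1391608463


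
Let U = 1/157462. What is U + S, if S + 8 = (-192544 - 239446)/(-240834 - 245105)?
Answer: -544112919225/76516926818 ≈ -7.1110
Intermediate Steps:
U = 1/157462 ≈ 6.3507e-6
S = -3455522/485939 (S = -8 + (-192544 - 239446)/(-240834 - 245105) = -8 - 431990/(-485939) = -8 - 431990*(-1/485939) = -8 + 431990/485939 = -3455522/485939 ≈ -7.1110)
U + S = 1/157462 - 3455522/485939 = -544112919225/76516926818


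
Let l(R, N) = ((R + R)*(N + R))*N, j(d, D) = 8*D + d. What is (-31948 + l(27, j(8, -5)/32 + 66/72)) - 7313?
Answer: -315057/8 ≈ -39382.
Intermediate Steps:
j(d, D) = d + 8*D
l(R, N) = 2*N*R*(N + R) (l(R, N) = ((2*R)*(N + R))*N = (2*R*(N + R))*N = 2*N*R*(N + R))
(-31948 + l(27, j(8, -5)/32 + 66/72)) - 7313 = (-31948 + 2*((8 + 8*(-5))/32 + 66/72)*27*(((8 + 8*(-5))/32 + 66/72) + 27)) - 7313 = (-31948 + 2*((8 - 40)*(1/32) + 66*(1/72))*27*(((8 - 40)*(1/32) + 66*(1/72)) + 27)) - 7313 = (-31948 + 2*(-32*1/32 + 11/12)*27*((-32*1/32 + 11/12) + 27)) - 7313 = (-31948 + 2*(-1 + 11/12)*27*((-1 + 11/12) + 27)) - 7313 = (-31948 + 2*(-1/12)*27*(-1/12 + 27)) - 7313 = (-31948 + 2*(-1/12)*27*(323/12)) - 7313 = (-31948 - 969/8) - 7313 = -256553/8 - 7313 = -315057/8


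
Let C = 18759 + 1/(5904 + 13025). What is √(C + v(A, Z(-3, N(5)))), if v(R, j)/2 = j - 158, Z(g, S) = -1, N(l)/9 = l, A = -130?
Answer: √6607540162010/18929 ≈ 135.80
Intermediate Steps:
N(l) = 9*l
C = 355089112/18929 (C = 18759 + 1/18929 = 355089112/18929 ≈ 18759.)
v(R, j) = -316 + 2*j (v(R, j) = 2*(j - 158) = 2*(-158 + j) = -316 + 2*j)
√(C + v(A, Z(-3, N(5)))) = √(355089112/18929 + (-316 + 2*(-1))) = √(355089112/18929 + (-316 - 2)) = √(355089112/18929 - 318) = √(349069690/18929) = √6607540162010/18929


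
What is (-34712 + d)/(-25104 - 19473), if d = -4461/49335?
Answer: 63426703/81452085 ≈ 0.77870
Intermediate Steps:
d = -1487/16445 (d = -4461*1/49335 = -1487/16445 ≈ -0.090423)
(-34712 + d)/(-25104 - 19473) = (-34712 - 1487/16445)/(-25104 - 19473) = -570840327/16445/(-44577) = -570840327/16445*(-1/44577) = 63426703/81452085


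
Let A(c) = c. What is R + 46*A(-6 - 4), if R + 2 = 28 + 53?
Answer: -381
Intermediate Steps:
R = 79 (R = -2 + (28 + 53) = -2 + 81 = 79)
R + 46*A(-6 - 4) = 79 + 46*(-6 - 4) = 79 + 46*(-10) = 79 - 460 = -381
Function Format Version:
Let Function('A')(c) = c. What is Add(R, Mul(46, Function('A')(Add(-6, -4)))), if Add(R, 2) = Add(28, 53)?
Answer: -381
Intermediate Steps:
R = 79 (R = Add(-2, Add(28, 53)) = Add(-2, 81) = 79)
Add(R, Mul(46, Function('A')(Add(-6, -4)))) = Add(79, Mul(46, Add(-6, -4))) = Add(79, Mul(46, -10)) = Add(79, -460) = -381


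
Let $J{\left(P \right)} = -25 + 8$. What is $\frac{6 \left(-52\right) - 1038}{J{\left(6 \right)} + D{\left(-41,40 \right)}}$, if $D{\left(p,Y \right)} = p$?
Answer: $\frac{675}{29} \approx 23.276$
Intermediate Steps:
$J{\left(P \right)} = -17$
$\frac{6 \left(-52\right) - 1038}{J{\left(6 \right)} + D{\left(-41,40 \right)}} = \frac{6 \left(-52\right) - 1038}{-17 - 41} = \frac{-312 - 1038}{-58} = \left(-1350\right) \left(- \frac{1}{58}\right) = \frac{675}{29}$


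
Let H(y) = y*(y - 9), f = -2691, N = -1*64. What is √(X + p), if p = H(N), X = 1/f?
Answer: √3759132949/897 ≈ 68.352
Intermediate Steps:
N = -64
H(y) = y*(-9 + y)
X = -1/2691 (X = 1/(-2691) = -1/2691 ≈ -0.00037161)
p = 4672 (p = -64*(-9 - 64) = -64*(-73) = 4672)
√(X + p) = √(-1/2691 + 4672) = √(12572351/2691) = √3759132949/897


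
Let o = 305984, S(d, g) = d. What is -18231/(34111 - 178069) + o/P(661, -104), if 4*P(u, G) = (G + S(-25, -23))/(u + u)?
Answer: -77643429424579/6190194 ≈ -1.2543e+7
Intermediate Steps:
P(u, G) = (-25 + G)/(8*u) (P(u, G) = ((G - 25)/(u + u))/4 = ((-25 + G)/((2*u)))/4 = ((-25 + G)*(1/(2*u)))/4 = ((-25 + G)/(2*u))/4 = (-25 + G)/(8*u))
-18231/(34111 - 178069) + o/P(661, -104) = -18231/(34111 - 178069) + 305984/(((⅛)*(-25 - 104)/661)) = -18231/(-143958) + 305984/(((⅛)*(1/661)*(-129))) = -18231*(-1/143958) + 305984/(-129/5288) = 6077/47986 + 305984*(-5288/129) = 6077/47986 - 1618043392/129 = -77643429424579/6190194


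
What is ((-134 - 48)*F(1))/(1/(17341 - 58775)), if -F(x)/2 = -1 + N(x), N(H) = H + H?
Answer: -15081976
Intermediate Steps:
N(H) = 2*H
F(x) = 2 - 4*x (F(x) = -2*(-1 + 2*x) = 2 - 4*x)
((-134 - 48)*F(1))/(1/(17341 - 58775)) = ((-134 - 48)*(2 - 4*1))/(1/(17341 - 58775)) = (-182*(2 - 4))/(1/(-41434)) = (-182*(-2))/(-1/41434) = 364*(-41434) = -15081976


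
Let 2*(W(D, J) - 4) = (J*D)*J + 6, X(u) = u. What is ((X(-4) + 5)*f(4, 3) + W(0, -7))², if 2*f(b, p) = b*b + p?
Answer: 1089/4 ≈ 272.25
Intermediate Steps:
f(b, p) = p/2 + b²/2 (f(b, p) = (b*b + p)/2 = (b² + p)/2 = (p + b²)/2 = p/2 + b²/2)
W(D, J) = 7 + D*J²/2 (W(D, J) = 4 + ((J*D)*J + 6)/2 = 4 + ((D*J)*J + 6)/2 = 4 + (D*J² + 6)/2 = 4 + (6 + D*J²)/2 = 4 + (3 + D*J²/2) = 7 + D*J²/2)
((X(-4) + 5)*f(4, 3) + W(0, -7))² = ((-4 + 5)*((½)*3 + (½)*4²) + (7 + (½)*0*(-7)²))² = (1*(3/2 + (½)*16) + (7 + (½)*0*49))² = (1*(3/2 + 8) + (7 + 0))² = (1*(19/2) + 7)² = (19/2 + 7)² = (33/2)² = 1089/4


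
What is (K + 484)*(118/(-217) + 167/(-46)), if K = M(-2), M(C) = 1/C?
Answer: -40291989/19964 ≈ -2018.2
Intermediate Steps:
K = -½ (K = 1/(-2) = -½ ≈ -0.50000)
(K + 484)*(118/(-217) + 167/(-46)) = (-½ + 484)*(118/(-217) + 167/(-46)) = 967*(118*(-1/217) + 167*(-1/46))/2 = 967*(-118/217 - 167/46)/2 = (967/2)*(-41667/9982) = -40291989/19964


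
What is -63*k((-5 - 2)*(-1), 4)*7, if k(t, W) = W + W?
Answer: -3528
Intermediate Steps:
k(t, W) = 2*W
-63*k((-5 - 2)*(-1), 4)*7 = -63*2*4*7 = -504*7 = -63*56 = -3528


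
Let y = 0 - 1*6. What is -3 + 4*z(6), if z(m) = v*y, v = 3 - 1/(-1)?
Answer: -99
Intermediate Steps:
y = -6 (y = 0 - 6 = -6)
v = 4 (v = 3 - (-1) = 3 - 1*(-1) = 3 + 1 = 4)
z(m) = -24 (z(m) = 4*(-6) = -24)
-3 + 4*z(6) = -3 + 4*(-24) = -3 - 96 = -99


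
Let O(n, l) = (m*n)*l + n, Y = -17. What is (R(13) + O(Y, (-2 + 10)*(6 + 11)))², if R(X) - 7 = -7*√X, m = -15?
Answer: 1202009537 - 485380*√13 ≈ 1.2003e+9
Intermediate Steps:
R(X) = 7 - 7*√X
O(n, l) = n - 15*l*n (O(n, l) = (-15*n)*l + n = -15*l*n + n = n - 15*l*n)
(R(13) + O(Y, (-2 + 10)*(6 + 11)))² = ((7 - 7*√13) - 17*(1 - 15*(-2 + 10)*(6 + 11)))² = ((7 - 7*√13) - 17*(1 - 120*17))² = ((7 - 7*√13) - 17*(1 - 15*136))² = ((7 - 7*√13) - 17*(1 - 2040))² = ((7 - 7*√13) - 17*(-2039))² = ((7 - 7*√13) + 34663)² = (34670 - 7*√13)²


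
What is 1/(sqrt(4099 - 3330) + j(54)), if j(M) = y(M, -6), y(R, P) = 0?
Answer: sqrt(769)/769 ≈ 0.036061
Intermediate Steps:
j(M) = 0
1/(sqrt(4099 - 3330) + j(54)) = 1/(sqrt(4099 - 3330) + 0) = 1/(sqrt(769) + 0) = 1/(sqrt(769)) = sqrt(769)/769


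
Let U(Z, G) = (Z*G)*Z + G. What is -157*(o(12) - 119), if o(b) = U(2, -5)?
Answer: 22608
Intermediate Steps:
U(Z, G) = G + G*Z² (U(Z, G) = (G*Z)*Z + G = G*Z² + G = G + G*Z²)
o(b) = -25 (o(b) = -5*(1 + 2²) = -5*(1 + 4) = -5*5 = -25)
-157*(o(12) - 119) = -157*(-25 - 119) = -157*(-144) = 22608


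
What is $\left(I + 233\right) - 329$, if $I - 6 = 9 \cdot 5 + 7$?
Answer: $-38$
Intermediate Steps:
$I = 58$ ($I = 6 + \left(9 \cdot 5 + 7\right) = 6 + \left(45 + 7\right) = 6 + 52 = 58$)
$\left(I + 233\right) - 329 = \left(58 + 233\right) - 329 = 291 - 329 = -38$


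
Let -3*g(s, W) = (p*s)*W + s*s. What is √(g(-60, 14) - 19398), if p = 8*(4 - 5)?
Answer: I*√22838 ≈ 151.12*I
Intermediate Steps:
p = -8 (p = 8*(-1) = -8)
g(s, W) = -s²/3 + 8*W*s/3 (g(s, W) = -((-8*s)*W + s*s)/3 = -(-8*W*s + s²)/3 = -(s² - 8*W*s)/3 = -s²/3 + 8*W*s/3)
√(g(-60, 14) - 19398) = √((⅓)*(-60)*(-1*(-60) + 8*14) - 19398) = √((⅓)*(-60)*(60 + 112) - 19398) = √((⅓)*(-60)*172 - 19398) = √(-3440 - 19398) = √(-22838) = I*√22838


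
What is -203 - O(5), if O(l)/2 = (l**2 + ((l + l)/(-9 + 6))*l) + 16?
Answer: -755/3 ≈ -251.67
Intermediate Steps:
O(l) = 32 + 2*l**2/3 (O(l) = 2*((l**2 + ((l + l)/(-9 + 6))*l) + 16) = 2*((l**2 + ((2*l)/(-3))*l) + 16) = 2*((l**2 + ((2*l)*(-1/3))*l) + 16) = 2*((l**2 + (-2*l/3)*l) + 16) = 2*((l**2 - 2*l**2/3) + 16) = 2*(l**2/3 + 16) = 2*(16 + l**2/3) = 32 + 2*l**2/3)
-203 - O(5) = -203 - (32 + (2/3)*5**2) = -203 - (32 + (2/3)*25) = -203 - (32 + 50/3) = -203 - 1*146/3 = -203 - 146/3 = -755/3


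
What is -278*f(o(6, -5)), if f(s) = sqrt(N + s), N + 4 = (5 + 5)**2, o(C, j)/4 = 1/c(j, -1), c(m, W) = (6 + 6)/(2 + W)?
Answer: -4726*sqrt(3)/3 ≈ -2728.6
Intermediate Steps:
c(m, W) = 12/(2 + W)
o(C, j) = 1/3 (o(C, j) = 4/((12/(2 - 1))) = 4/((12/1)) = 4/((12*1)) = 4/12 = 4*(1/12) = 1/3)
N = 96 (N = -4 + (5 + 5)**2 = -4 + 10**2 = -4 + 100 = 96)
f(s) = sqrt(96 + s)
-278*f(o(6, -5)) = -278*sqrt(96 + 1/3) = -4726*sqrt(3)/3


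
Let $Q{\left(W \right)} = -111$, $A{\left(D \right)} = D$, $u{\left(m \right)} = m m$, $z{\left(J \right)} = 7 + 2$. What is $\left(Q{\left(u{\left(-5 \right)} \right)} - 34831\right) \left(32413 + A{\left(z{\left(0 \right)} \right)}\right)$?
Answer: $-1132889524$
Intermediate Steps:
$z{\left(J \right)} = 9$
$u{\left(m \right)} = m^{2}$
$\left(Q{\left(u{\left(-5 \right)} \right)} - 34831\right) \left(32413 + A{\left(z{\left(0 \right)} \right)}\right) = \left(-111 - 34831\right) \left(32413 + 9\right) = \left(-34942\right) 32422 = -1132889524$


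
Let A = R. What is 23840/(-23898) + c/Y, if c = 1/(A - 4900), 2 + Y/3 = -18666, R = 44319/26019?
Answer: -9453409637788561/9476408739488964 ≈ -0.99757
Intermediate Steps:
R = 14773/8673 (R = 44319*(1/26019) = 14773/8673 ≈ 1.7033)
Y = -56004 (Y = -6 + 3*(-18666) = -6 - 55998 = -56004)
A = 14773/8673 ≈ 1.7033
c = -8673/42482927 (c = 1/(14773/8673 - 4900) = 1/(-42482927/8673) = -8673/42482927 ≈ -0.00020415)
23840/(-23898) + c/Y = 23840/(-23898) - 8673/42482927/(-56004) = 23840*(-1/23898) - 8673/42482927*(-1/56004) = -11920/11949 + 2891/793071281236 = -9453409637788561/9476408739488964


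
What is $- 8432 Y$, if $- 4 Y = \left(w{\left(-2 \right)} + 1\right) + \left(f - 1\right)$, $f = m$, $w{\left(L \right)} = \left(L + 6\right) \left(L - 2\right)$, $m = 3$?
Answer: $-27404$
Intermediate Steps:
$w{\left(L \right)} = \left(-2 + L\right) \left(6 + L\right)$ ($w{\left(L \right)} = \left(6 + L\right) \left(-2 + L\right) = \left(-2 + L\right) \left(6 + L\right)$)
$f = 3$
$Y = \frac{13}{4}$ ($Y = - \frac{\left(\left(-12 + \left(-2\right)^{2} + 4 \left(-2\right)\right) + 1\right) + \left(3 - 1\right)}{4} = - \frac{\left(\left(-12 + 4 - 8\right) + 1\right) + 2}{4} = - \frac{\left(-16 + 1\right) + 2}{4} = - \frac{-15 + 2}{4} = \left(- \frac{1}{4}\right) \left(-13\right) = \frac{13}{4} \approx 3.25$)
$- 8432 Y = \left(-8432\right) \frac{13}{4} = -27404$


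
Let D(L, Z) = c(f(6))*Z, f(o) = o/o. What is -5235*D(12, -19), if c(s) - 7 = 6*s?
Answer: 1293045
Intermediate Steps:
f(o) = 1
c(s) = 7 + 6*s
D(L, Z) = 13*Z (D(L, Z) = (7 + 6*1)*Z = (7 + 6)*Z = 13*Z)
-5235*D(12, -19) = -68055*(-19) = -5235*(-247) = 1293045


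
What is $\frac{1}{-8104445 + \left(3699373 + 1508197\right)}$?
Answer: $- \frac{1}{2896875} \approx -3.452 \cdot 10^{-7}$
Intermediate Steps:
$\frac{1}{-8104445 + \left(3699373 + 1508197\right)} = \frac{1}{-8104445 + 5207570} = \frac{1}{-2896875} = - \frac{1}{2896875}$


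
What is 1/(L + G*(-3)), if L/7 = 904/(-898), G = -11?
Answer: 449/11653 ≈ 0.038531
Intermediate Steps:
L = -3164/449 (L = 7*(904/(-898)) = 7*(904*(-1/898)) = 7*(-452/449) = -3164/449 ≈ -7.0468)
1/(L + G*(-3)) = 1/(-3164/449 - 11*(-3)) = 1/(-3164/449 + 33) = 1/(11653/449) = 449/11653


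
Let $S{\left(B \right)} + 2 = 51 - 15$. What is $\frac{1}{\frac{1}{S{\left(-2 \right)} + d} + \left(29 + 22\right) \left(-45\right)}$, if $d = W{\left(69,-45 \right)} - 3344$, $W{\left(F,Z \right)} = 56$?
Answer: $- \frac{3254}{7467931} \approx -0.00043573$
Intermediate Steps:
$S{\left(B \right)} = 34$ ($S{\left(B \right)} = -2 + \left(51 - 15\right) = -2 + 36 = 34$)
$d = -3288$ ($d = 56 - 3344 = -3288$)
$\frac{1}{\frac{1}{S{\left(-2 \right)} + d} + \left(29 + 22\right) \left(-45\right)} = \frac{1}{\frac{1}{34 - 3288} + \left(29 + 22\right) \left(-45\right)} = \frac{1}{\frac{1}{-3254} + 51 \left(-45\right)} = \frac{1}{- \frac{1}{3254} - 2295} = \frac{1}{- \frac{7467931}{3254}} = - \frac{3254}{7467931}$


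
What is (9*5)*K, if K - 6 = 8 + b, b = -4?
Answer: 450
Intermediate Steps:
K = 10 (K = 6 + (8 - 4) = 6 + 4 = 10)
(9*5)*K = (9*5)*10 = 45*10 = 450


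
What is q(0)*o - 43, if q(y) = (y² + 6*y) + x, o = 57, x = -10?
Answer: -613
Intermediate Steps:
q(y) = -10 + y² + 6*y (q(y) = (y² + 6*y) - 10 = -10 + y² + 6*y)
q(0)*o - 43 = (-10 + 0² + 6*0)*57 - 43 = (-10 + 0 + 0)*57 - 43 = -10*57 - 43 = -570 - 43 = -613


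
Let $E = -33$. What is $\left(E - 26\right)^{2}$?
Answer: $3481$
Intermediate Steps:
$\left(E - 26\right)^{2} = \left(-33 - 26\right)^{2} = \left(-59\right)^{2} = 3481$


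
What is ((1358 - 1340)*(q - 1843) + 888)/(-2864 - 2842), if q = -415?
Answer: 6626/951 ≈ 6.9674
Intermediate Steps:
((1358 - 1340)*(q - 1843) + 888)/(-2864 - 2842) = ((1358 - 1340)*(-415 - 1843) + 888)/(-2864 - 2842) = (18*(-2258) + 888)/(-5706) = (-40644 + 888)*(-1/5706) = -39756*(-1/5706) = 6626/951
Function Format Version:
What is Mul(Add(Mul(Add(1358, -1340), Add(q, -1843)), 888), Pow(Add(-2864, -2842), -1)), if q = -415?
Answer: Rational(6626, 951) ≈ 6.9674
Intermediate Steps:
Mul(Add(Mul(Add(1358, -1340), Add(q, -1843)), 888), Pow(Add(-2864, -2842), -1)) = Mul(Add(Mul(Add(1358, -1340), Add(-415, -1843)), 888), Pow(Add(-2864, -2842), -1)) = Mul(Add(Mul(18, -2258), 888), Pow(-5706, -1)) = Mul(Add(-40644, 888), Rational(-1, 5706)) = Mul(-39756, Rational(-1, 5706)) = Rational(6626, 951)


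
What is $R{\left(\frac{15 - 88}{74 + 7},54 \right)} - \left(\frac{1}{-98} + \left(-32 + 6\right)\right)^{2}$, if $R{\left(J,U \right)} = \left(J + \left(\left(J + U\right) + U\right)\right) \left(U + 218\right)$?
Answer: $\frac{21944611895}{777924} \approx 28209.0$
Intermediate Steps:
$R{\left(J,U \right)} = \left(218 + U\right) \left(2 J + 2 U\right)$ ($R{\left(J,U \right)} = \left(J + \left(J + 2 U\right)\right) \left(218 + U\right) = \left(2 J + 2 U\right) \left(218 + U\right) = \left(218 + U\right) \left(2 J + 2 U\right)$)
$R{\left(\frac{15 - 88}{74 + 7},54 \right)} - \left(\frac{1}{-98} + \left(-32 + 6\right)\right)^{2} = \left(2 \cdot 54^{2} + 436 \frac{15 - 88}{74 + 7} + 436 \cdot 54 + 2 \frac{15 - 88}{74 + 7} \cdot 54\right) - \left(\frac{1}{-98} + \left(-32 + 6\right)\right)^{2} = \left(2 \cdot 2916 + 436 \left(- \frac{73}{81}\right) + 23544 + 2 \left(- \frac{73}{81}\right) 54\right) - \left(- \frac{1}{98} - 26\right)^{2} = \left(5832 + 436 \left(\left(-73\right) \frac{1}{81}\right) + 23544 + 2 \left(\left(-73\right) \frac{1}{81}\right) 54\right) - \left(- \frac{2549}{98}\right)^{2} = \left(5832 + 436 \left(- \frac{73}{81}\right) + 23544 + 2 \left(- \frac{73}{81}\right) 54\right) - \frac{6497401}{9604} = \left(5832 - \frac{31828}{81} + 23544 - \frac{292}{3}\right) - \frac{6497401}{9604} = \frac{2339744}{81} - \frac{6497401}{9604} = \frac{21944611895}{777924}$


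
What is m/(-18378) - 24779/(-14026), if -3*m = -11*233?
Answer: 332554187/193327371 ≈ 1.7202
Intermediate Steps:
m = 2563/3 (m = -(-11)*233/3 = -⅓*(-2563) = 2563/3 ≈ 854.33)
m/(-18378) - 24779/(-14026) = (2563/3)/(-18378) - 24779/(-14026) = (2563/3)*(-1/18378) - 24779*(-1/14026) = -2563/55134 + 24779/14026 = 332554187/193327371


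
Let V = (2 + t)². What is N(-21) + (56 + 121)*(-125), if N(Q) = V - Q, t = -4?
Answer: -22100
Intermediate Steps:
V = 4 (V = (2 - 4)² = (-2)² = 4)
N(Q) = 4 - Q
N(-21) + (56 + 121)*(-125) = (4 - 1*(-21)) + (56 + 121)*(-125) = (4 + 21) + 177*(-125) = 25 - 22125 = -22100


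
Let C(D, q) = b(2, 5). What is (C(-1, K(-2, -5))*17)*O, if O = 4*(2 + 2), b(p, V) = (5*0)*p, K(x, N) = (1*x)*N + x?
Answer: 0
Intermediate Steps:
K(x, N) = x + N*x (K(x, N) = x*N + x = N*x + x = x + N*x)
b(p, V) = 0 (b(p, V) = 0*p = 0)
C(D, q) = 0
O = 16 (O = 4*4 = 16)
(C(-1, K(-2, -5))*17)*O = (0*17)*16 = 0*16 = 0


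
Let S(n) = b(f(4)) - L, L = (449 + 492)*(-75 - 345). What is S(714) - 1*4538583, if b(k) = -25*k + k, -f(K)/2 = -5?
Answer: -4143603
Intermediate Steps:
f(K) = 10 (f(K) = -2*(-5) = 10)
L = -395220 (L = 941*(-420) = -395220)
b(k) = -24*k
S(n) = 394980 (S(n) = -24*10 - 1*(-395220) = -240 + 395220 = 394980)
S(714) - 1*4538583 = 394980 - 1*4538583 = 394980 - 4538583 = -4143603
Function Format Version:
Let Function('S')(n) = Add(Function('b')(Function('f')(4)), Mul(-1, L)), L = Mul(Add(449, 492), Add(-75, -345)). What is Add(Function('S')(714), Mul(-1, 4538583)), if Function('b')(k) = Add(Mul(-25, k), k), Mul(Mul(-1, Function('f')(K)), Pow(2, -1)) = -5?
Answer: -4143603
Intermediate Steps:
Function('f')(K) = 10 (Function('f')(K) = Mul(-2, -5) = 10)
L = -395220 (L = Mul(941, -420) = -395220)
Function('b')(k) = Mul(-24, k)
Function('S')(n) = 394980 (Function('S')(n) = Add(Mul(-24, 10), Mul(-1, -395220)) = Add(-240, 395220) = 394980)
Add(Function('S')(714), Mul(-1, 4538583)) = Add(394980, Mul(-1, 4538583)) = Add(394980, -4538583) = -4143603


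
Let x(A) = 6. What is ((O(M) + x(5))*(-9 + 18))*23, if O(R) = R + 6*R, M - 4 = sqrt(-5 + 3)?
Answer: 7038 + 1449*I*sqrt(2) ≈ 7038.0 + 2049.2*I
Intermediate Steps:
M = 4 + I*sqrt(2) (M = 4 + sqrt(-5 + 3) = 4 + sqrt(-2) = 4 + I*sqrt(2) ≈ 4.0 + 1.4142*I)
O(R) = 7*R
((O(M) + x(5))*(-9 + 18))*23 = ((7*(4 + I*sqrt(2)) + 6)*(-9 + 18))*23 = (((28 + 7*I*sqrt(2)) + 6)*9)*23 = ((34 + 7*I*sqrt(2))*9)*23 = (306 + 63*I*sqrt(2))*23 = 7038 + 1449*I*sqrt(2)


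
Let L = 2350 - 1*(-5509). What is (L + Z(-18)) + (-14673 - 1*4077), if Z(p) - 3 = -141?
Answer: -11029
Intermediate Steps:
Z(p) = -138 (Z(p) = 3 - 141 = -138)
L = 7859 (L = 2350 + 5509 = 7859)
(L + Z(-18)) + (-14673 - 1*4077) = (7859 - 138) + (-14673 - 1*4077) = 7721 + (-14673 - 4077) = 7721 - 18750 = -11029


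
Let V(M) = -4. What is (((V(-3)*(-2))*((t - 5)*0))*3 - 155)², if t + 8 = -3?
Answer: 24025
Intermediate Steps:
t = -11 (t = -8 - 3 = -11)
(((V(-3)*(-2))*((t - 5)*0))*3 - 155)² = (((-4*(-2))*((-11 - 5)*0))*3 - 155)² = ((8*(-16*0))*3 - 155)² = ((8*0)*3 - 155)² = (0*3 - 155)² = (0 - 155)² = (-155)² = 24025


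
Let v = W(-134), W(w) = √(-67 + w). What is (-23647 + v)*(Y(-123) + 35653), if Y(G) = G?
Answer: -840177910 + 35530*I*√201 ≈ -8.4018e+8 + 5.0372e+5*I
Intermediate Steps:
v = I*√201 (v = √(-67 - 134) = √(-201) = I*√201 ≈ 14.177*I)
(-23647 + v)*(Y(-123) + 35653) = (-23647 + I*√201)*(-123 + 35653) = (-23647 + I*√201)*35530 = -840177910 + 35530*I*√201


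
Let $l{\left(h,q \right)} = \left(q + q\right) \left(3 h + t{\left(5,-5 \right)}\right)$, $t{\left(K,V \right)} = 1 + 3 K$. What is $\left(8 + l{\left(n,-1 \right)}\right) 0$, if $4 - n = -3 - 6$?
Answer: $0$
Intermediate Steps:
$n = 13$ ($n = 4 - \left(-3 - 6\right) = 4 - -9 = 4 + 9 = 13$)
$l{\left(h,q \right)} = 2 q \left(16 + 3 h\right)$ ($l{\left(h,q \right)} = \left(q + q\right) \left(3 h + \left(1 + 3 \cdot 5\right)\right) = 2 q \left(3 h + \left(1 + 15\right)\right) = 2 q \left(3 h + 16\right) = 2 q \left(16 + 3 h\right)$)
$\left(8 + l{\left(n,-1 \right)}\right) 0 = \left(8 + 2 \left(-1\right) \left(16 + 3 \cdot 13\right)\right) 0 = \left(8 + 2 \left(-1\right) \left(16 + 39\right)\right) 0 = \left(8 + 2 \left(-1\right) 55\right) 0 = \left(8 - 110\right) 0 = \left(-102\right) 0 = 0$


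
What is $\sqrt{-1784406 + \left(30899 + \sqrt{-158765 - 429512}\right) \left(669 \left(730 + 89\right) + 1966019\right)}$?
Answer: $\sqrt{77676138664 + 2513930 i \sqrt{588277}} \approx 2.7873 \cdot 10^{5} + 3459.0 i$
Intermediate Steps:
$\sqrt{-1784406 + \left(30899 + \sqrt{-158765 - 429512}\right) \left(669 \left(730 + 89\right) + 1966019\right)} = \sqrt{-1784406 + \left(30899 + \sqrt{-588277}\right) \left(669 \cdot 819 + 1966019\right)} = \sqrt{-1784406 + \left(30899 + i \sqrt{588277}\right) \left(547911 + 1966019\right)} = \sqrt{-1784406 + \left(30899 + i \sqrt{588277}\right) 2513930} = \sqrt{-1784406 + \left(77677923070 + 2513930 i \sqrt{588277}\right)} = \sqrt{77676138664 + 2513930 i \sqrt{588277}}$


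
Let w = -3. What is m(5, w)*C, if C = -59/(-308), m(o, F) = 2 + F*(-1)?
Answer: 295/308 ≈ 0.95779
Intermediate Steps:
m(o, F) = 2 - F
C = 59/308 (C = -59*(-1/308) = 59/308 ≈ 0.19156)
m(5, w)*C = (2 - 1*(-3))*(59/308) = (2 + 3)*(59/308) = 5*(59/308) = 295/308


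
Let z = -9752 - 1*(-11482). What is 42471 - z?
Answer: 40741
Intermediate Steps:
z = 1730 (z = -9752 + 11482 = 1730)
42471 - z = 42471 - 1*1730 = 42471 - 1730 = 40741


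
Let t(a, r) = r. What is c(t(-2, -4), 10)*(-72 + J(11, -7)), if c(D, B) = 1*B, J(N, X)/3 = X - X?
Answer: -720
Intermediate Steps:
J(N, X) = 0 (J(N, X) = 3*(X - X) = 3*0 = 0)
c(D, B) = B
c(t(-2, -4), 10)*(-72 + J(11, -7)) = 10*(-72 + 0) = 10*(-72) = -720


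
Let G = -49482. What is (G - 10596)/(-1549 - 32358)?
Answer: 60078/33907 ≈ 1.7718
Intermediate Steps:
(G - 10596)/(-1549 - 32358) = (-49482 - 10596)/(-1549 - 32358) = -60078/(-33907) = -60078*(-1/33907) = 60078/33907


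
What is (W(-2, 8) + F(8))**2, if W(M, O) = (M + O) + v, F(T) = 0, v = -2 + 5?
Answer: 81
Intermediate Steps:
v = 3
W(M, O) = 3 + M + O (W(M, O) = (M + O) + 3 = 3 + M + O)
(W(-2, 8) + F(8))**2 = ((3 - 2 + 8) + 0)**2 = (9 + 0)**2 = 9**2 = 81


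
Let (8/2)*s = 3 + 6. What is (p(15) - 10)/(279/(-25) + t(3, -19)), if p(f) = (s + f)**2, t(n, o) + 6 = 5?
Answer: -115025/4864 ≈ -23.648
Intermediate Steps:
s = 9/4 (s = (3 + 6)/4 = (1/4)*9 = 9/4 ≈ 2.2500)
t(n, o) = -1 (t(n, o) = -6 + 5 = -1)
p(f) = (9/4 + f)**2
(p(15) - 10)/(279/(-25) + t(3, -19)) = ((9 + 4*15)**2/16 - 10)/(279/(-25) - 1) = ((9 + 60)**2/16 - 10)/(279*(-1/25) - 1) = ((1/16)*69**2 - 10)/(-279/25 - 1) = ((1/16)*4761 - 10)/(-304/25) = (4761/16 - 10)*(-25/304) = (4601/16)*(-25/304) = -115025/4864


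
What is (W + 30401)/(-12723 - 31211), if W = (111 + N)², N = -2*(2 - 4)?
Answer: -1983/1997 ≈ -0.99299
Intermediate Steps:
N = 4 (N = -2*(-2) = 4)
W = 13225 (W = (111 + 4)² = 115² = 13225)
(W + 30401)/(-12723 - 31211) = (13225 + 30401)/(-12723 - 31211) = 43626/(-43934) = 43626*(-1/43934) = -1983/1997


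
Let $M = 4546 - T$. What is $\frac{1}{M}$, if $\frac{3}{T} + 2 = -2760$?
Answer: $\frac{2762}{12556055} \approx 0.00021997$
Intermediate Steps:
$T = - \frac{3}{2762}$ ($T = \frac{3}{-2 - 2760} = \frac{3}{-2762} = 3 \left(- \frac{1}{2762}\right) = - \frac{3}{2762} \approx -0.0010862$)
$M = \frac{12556055}{2762}$ ($M = 4546 - - \frac{3}{2762} = 4546 + \frac{3}{2762} = \frac{12556055}{2762} \approx 4546.0$)
$\frac{1}{M} = \frac{1}{\frac{12556055}{2762}} = \frac{2762}{12556055}$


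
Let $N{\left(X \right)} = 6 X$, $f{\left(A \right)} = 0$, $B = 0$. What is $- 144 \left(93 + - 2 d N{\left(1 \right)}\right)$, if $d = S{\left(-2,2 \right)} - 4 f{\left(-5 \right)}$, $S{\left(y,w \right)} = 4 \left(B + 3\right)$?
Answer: $7344$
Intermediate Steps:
$S{\left(y,w \right)} = 12$ ($S{\left(y,w \right)} = 4 \left(0 + 3\right) = 4 \cdot 3 = 12$)
$d = 12$ ($d = 12 - 0 = 12 + 0 = 12$)
$- 144 \left(93 + - 2 d N{\left(1 \right)}\right) = - 144 \left(93 + \left(-2\right) 12 \cdot 6 \cdot 1\right) = - 144 \left(93 - 144\right) = \left(-144\right) \left(-51\right) = 7344$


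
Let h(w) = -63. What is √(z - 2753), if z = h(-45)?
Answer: 16*I*√11 ≈ 53.066*I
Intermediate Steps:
z = -63
√(z - 2753) = √(-63 - 2753) = √(-2816) = 16*I*√11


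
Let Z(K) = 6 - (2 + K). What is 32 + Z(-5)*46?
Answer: 446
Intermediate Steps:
Z(K) = 4 - K (Z(K) = 6 + (-2 - K) = 4 - K)
32 + Z(-5)*46 = 32 + (4 - 1*(-5))*46 = 32 + (4 + 5)*46 = 32 + 9*46 = 32 + 414 = 446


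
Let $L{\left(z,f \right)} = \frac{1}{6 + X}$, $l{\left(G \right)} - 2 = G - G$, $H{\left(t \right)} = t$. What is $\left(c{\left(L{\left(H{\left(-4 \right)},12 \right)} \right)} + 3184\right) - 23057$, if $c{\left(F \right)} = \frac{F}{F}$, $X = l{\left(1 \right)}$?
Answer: $-19872$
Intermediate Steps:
$l{\left(G \right)} = 2$ ($l{\left(G \right)} = 2 + \left(G - G\right) = 2 + 0 = 2$)
$X = 2$
$L{\left(z,f \right)} = \frac{1}{8}$ ($L{\left(z,f \right)} = \frac{1}{6 + 2} = \frac{1}{8}$)
$c{\left(F \right)} = 1$
$\left(c{\left(L{\left(H{\left(-4 \right)},12 \right)} \right)} + 3184\right) - 23057 = \left(1 + 3184\right) - 23057 = 3185 - 23057 = -19872$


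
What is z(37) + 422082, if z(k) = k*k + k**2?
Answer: 424820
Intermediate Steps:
z(k) = 2*k**2 (z(k) = k**2 + k**2 = 2*k**2)
z(37) + 422082 = 2*37**2 + 422082 = 2*1369 + 422082 = 2738 + 422082 = 424820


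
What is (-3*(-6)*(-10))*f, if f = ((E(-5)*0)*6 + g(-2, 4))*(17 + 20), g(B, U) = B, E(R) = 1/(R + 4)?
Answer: 13320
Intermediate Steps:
E(R) = 1/(4 + R)
f = -74 (f = ((0/(4 - 5))*6 - 2)*(17 + 20) = ((0/(-1))*6 - 2)*37 = (-1*0*6 - 2)*37 = (0*6 - 2)*37 = (0 - 2)*37 = -2*37 = -74)
(-3*(-6)*(-10))*f = (-3*(-6)*(-10))*(-74) = (18*(-10))*(-74) = -180*(-74) = 13320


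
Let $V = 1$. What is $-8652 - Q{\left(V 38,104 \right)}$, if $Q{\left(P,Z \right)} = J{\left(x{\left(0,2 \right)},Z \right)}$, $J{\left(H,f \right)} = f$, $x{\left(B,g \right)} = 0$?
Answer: $-8756$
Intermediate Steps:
$Q{\left(P,Z \right)} = Z$
$-8652 - Q{\left(V 38,104 \right)} = -8652 - 104 = -8756$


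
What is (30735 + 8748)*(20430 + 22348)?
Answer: 1689003774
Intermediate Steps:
(30735 + 8748)*(20430 + 22348) = 39483*42778 = 1689003774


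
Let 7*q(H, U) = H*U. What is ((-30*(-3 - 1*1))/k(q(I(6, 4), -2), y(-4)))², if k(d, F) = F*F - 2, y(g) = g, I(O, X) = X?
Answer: 3600/49 ≈ 73.469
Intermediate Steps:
q(H, U) = H*U/7 (q(H, U) = (H*U)/7 = H*U/7)
k(d, F) = -2 + F² (k(d, F) = F² - 2 = -2 + F²)
((-30*(-3 - 1*1))/k(q(I(6, 4), -2), y(-4)))² = ((-30*(-3 - 1*1))/(-2 + (-4)²))² = ((-30*(-3 - 1))/(-2 + 16))² = (-30*(-4)/14)² = (120*(1/14))² = (60/7)² = 3600/49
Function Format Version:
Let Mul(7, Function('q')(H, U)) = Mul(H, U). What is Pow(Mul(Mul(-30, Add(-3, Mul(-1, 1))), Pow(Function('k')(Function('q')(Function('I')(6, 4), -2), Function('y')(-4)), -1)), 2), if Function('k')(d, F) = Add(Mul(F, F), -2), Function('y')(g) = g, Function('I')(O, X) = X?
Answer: Rational(3600, 49) ≈ 73.469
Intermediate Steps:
Function('q')(H, U) = Mul(Rational(1, 7), H, U) (Function('q')(H, U) = Mul(Rational(1, 7), Mul(H, U)) = Mul(Rational(1, 7), H, U))
Function('k')(d, F) = Add(-2, Pow(F, 2)) (Function('k')(d, F) = Add(Pow(F, 2), -2) = Add(-2, Pow(F, 2)))
Pow(Mul(Mul(-30, Add(-3, Mul(-1, 1))), Pow(Function('k')(Function('q')(Function('I')(6, 4), -2), Function('y')(-4)), -1)), 2) = Pow(Mul(Mul(-30, Add(-3, Mul(-1, 1))), Pow(Add(-2, Pow(-4, 2)), -1)), 2) = Pow(Mul(Mul(-30, Add(-3, -1)), Pow(Add(-2, 16), -1)), 2) = Pow(Mul(Mul(-30, -4), Pow(14, -1)), 2) = Pow(Mul(120, Rational(1, 14)), 2) = Pow(Rational(60, 7), 2) = Rational(3600, 49)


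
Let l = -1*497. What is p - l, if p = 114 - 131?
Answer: 480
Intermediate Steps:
p = -17
l = -497
p - l = -17 - 1*(-497) = -17 + 497 = 480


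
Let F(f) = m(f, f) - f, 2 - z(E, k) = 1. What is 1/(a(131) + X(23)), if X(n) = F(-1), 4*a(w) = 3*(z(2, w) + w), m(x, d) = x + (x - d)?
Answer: 1/99 ≈ 0.010101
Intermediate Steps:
m(x, d) = -d + 2*x
z(E, k) = 1 (z(E, k) = 2 - 1*1 = 2 - 1 = 1)
F(f) = 0 (F(f) = (-f + 2*f) - f = f - f = 0)
a(w) = ¾ + 3*w/4 (a(w) = (3*(1 + w))/4 = (3 + 3*w)/4 = ¾ + 3*w/4)
X(n) = 0
1/(a(131) + X(23)) = 1/((¾ + (¾)*131) + 0) = 1/((¾ + 393/4) + 0) = 1/(99 + 0) = 1/99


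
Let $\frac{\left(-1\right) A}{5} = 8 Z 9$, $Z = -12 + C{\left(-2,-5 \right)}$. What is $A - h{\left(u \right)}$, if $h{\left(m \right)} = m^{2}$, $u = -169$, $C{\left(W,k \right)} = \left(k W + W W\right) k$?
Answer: $959$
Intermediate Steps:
$C{\left(W,k \right)} = k \left(W^{2} + W k\right)$ ($C{\left(W,k \right)} = \left(W k + W^{2}\right) k = \left(W^{2} + W k\right) k = k \left(W^{2} + W k\right)$)
$Z = -82$ ($Z = -12 - - 10 \left(-2 - 5\right) = -12 - \left(-10\right) \left(-7\right) = -12 - 70 = -82$)
$A = 29520$ ($A = - 5 \cdot 8 \left(-82\right) 9 = - 5 \left(\left(-656\right) 9\right) = \left(-5\right) \left(-5904\right) = 29520$)
$A - h{\left(u \right)} = 29520 - \left(-169\right)^{2} = 29520 - 28561 = 959$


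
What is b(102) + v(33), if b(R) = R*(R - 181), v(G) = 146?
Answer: -7912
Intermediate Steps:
b(R) = R*(-181 + R)
b(102) + v(33) = 102*(-181 + 102) + 146 = 102*(-79) + 146 = -8058 + 146 = -7912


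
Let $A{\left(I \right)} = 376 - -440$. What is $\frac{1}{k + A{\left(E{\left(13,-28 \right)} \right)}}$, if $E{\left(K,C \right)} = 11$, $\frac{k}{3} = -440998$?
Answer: $- \frac{1}{1322178} \approx -7.5633 \cdot 10^{-7}$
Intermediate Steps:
$k = -1322994$ ($k = 3 \left(-440998\right) = -1322994$)
$A{\left(I \right)} = 816$ ($A{\left(I \right)} = 376 + 440 = 816$)
$\frac{1}{k + A{\left(E{\left(13,-28 \right)} \right)}} = \frac{1}{-1322994 + 816} = \frac{1}{-1322178} = - \frac{1}{1322178}$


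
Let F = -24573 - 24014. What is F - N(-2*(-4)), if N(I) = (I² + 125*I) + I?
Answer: -49659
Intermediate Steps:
F = -48587
N(I) = I² + 126*I
F - N(-2*(-4)) = -48587 - (-2*(-4))*(126 - 2*(-4)) = -48587 - 8*(126 + 8) = -48587 - 8*134 = -48587 - 1*1072 = -48587 - 1072 = -49659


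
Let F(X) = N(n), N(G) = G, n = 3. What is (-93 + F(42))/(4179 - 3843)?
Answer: -15/56 ≈ -0.26786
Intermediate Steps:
F(X) = 3
(-93 + F(42))/(4179 - 3843) = (-93 + 3)/(4179 - 3843) = -90/336 = -90*1/336 = -15/56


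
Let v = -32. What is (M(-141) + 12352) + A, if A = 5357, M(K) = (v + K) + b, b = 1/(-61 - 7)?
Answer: 1192447/68 ≈ 17536.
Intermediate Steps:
b = -1/68 (b = 1/(-68) = -1/68 ≈ -0.014706)
M(K) = -2177/68 + K (M(K) = (-32 + K) - 1/68 = -2177/68 + K)
(M(-141) + 12352) + A = ((-2177/68 - 141) + 12352) + 5357 = (-11765/68 + 12352) + 5357 = 828171/68 + 5357 = 1192447/68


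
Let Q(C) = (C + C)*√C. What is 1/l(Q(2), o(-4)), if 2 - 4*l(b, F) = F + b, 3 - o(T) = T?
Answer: 20/7 - 16*√2/7 ≈ -0.37535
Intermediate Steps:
o(T) = 3 - T
Q(C) = 2*C^(3/2) (Q(C) = (2*C)*√C = 2*C^(3/2))
l(b, F) = ½ - F/4 - b/4 (l(b, F) = ½ - (F + b)/4 = ½ + (-F/4 - b/4) = ½ - F/4 - b/4)
1/l(Q(2), o(-4)) = 1/(½ - (3 - 1*(-4))/4 - 2^(3/2)/2) = 1/(½ - (3 + 4)/4 - 2*√2/2) = 1/(½ - ¼*7 - √2) = 1/(½ - 7/4 - √2) = 1/(-5/4 - √2)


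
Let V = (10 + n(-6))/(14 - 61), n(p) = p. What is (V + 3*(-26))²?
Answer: 13468900/2209 ≈ 6097.3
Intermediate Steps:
V = -4/47 (V = (10 - 6)/(14 - 61) = 4/(-47) = 4*(-1/47) = -4/47 ≈ -0.085106)
(V + 3*(-26))² = (-4/47 + 3*(-26))² = (-4/47 - 78)² = (-3670/47)² = 13468900/2209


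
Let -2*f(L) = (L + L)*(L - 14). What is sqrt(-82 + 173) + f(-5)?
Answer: -95 + sqrt(91) ≈ -85.461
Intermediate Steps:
f(L) = -L*(-14 + L) (f(L) = -(L + L)*(L - 14)/2 = -2*L*(-14 + L)/2 = -L*(-14 + L))
sqrt(-82 + 173) + f(-5) = sqrt(-82 + 173) - 5*(14 - 1*(-5)) = sqrt(91) - 5*(14 + 5) = sqrt(91) - 5*19 = sqrt(91) - 95 = -95 + sqrt(91)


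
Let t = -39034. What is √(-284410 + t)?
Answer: 2*I*√80861 ≈ 568.72*I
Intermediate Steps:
√(-284410 + t) = √(-284410 - 39034) = √(-323444) = 2*I*√80861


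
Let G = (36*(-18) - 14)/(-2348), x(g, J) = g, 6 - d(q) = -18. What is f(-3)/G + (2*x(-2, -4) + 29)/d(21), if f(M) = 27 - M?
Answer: 853555/7944 ≈ 107.45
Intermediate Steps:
d(q) = 24 (d(q) = 6 - 1*(-18) = 6 + 18 = 24)
G = 331/1174 (G = (-648 - 14)*(-1/2348) = -662*(-1/2348) = 331/1174 ≈ 0.28194)
f(-3)/G + (2*x(-2, -4) + 29)/d(21) = (27 - 1*(-3))/(331/1174) + (2*(-2) + 29)/24 = (27 + 3)*(1174/331) + (-4 + 29)*(1/24) = 30*(1174/331) + 25*(1/24) = 35220/331 + 25/24 = 853555/7944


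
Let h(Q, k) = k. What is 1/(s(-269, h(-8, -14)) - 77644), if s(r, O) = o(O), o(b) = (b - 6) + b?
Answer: -1/77678 ≈ -1.2874e-5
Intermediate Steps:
o(b) = -6 + 2*b (o(b) = (-6 + b) + b = -6 + 2*b)
s(r, O) = -6 + 2*O
1/(s(-269, h(-8, -14)) - 77644) = 1/((-6 + 2*(-14)) - 77644) = 1/((-6 - 28) - 77644) = 1/(-34 - 77644) = 1/(-77678) = -1/77678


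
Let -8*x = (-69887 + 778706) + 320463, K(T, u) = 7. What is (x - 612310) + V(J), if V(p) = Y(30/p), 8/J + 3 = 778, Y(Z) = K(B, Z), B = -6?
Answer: -2963853/4 ≈ -7.4096e+5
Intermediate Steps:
Y(Z) = 7
J = 8/775 (J = 8/(-3 + 778) = 8/775 ≈ 0.010323)
V(p) = 7
x = -514641/4 (x = -((-69887 + 778706) + 320463)/8 = -(708819 + 320463)/8 = -⅛*1029282 = -514641/4 ≈ -1.2866e+5)
(x - 612310) + V(J) = (-514641/4 - 612310) + 7 = -2963881/4 + 7 = -2963853/4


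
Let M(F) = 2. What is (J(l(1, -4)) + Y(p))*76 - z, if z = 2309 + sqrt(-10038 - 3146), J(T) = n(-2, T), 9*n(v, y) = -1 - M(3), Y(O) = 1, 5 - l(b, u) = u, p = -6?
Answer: -6775/3 - 8*I*sqrt(206) ≈ -2258.3 - 114.82*I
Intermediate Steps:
l(b, u) = 5 - u
n(v, y) = -1/3 (n(v, y) = (-1 - 1*2)/9 = (-1 - 2)/9 = (1/9)*(-3) = -1/3)
J(T) = -1/3
z = 2309 + 8*I*sqrt(206) (z = 2309 + sqrt(-13184) = 2309 + 8*I*sqrt(206) ≈ 2309.0 + 114.82*I)
(J(l(1, -4)) + Y(p))*76 - z = (-1/3 + 1)*76 - (2309 + 8*I*sqrt(206)) = (2/3)*76 + (-2309 - 8*I*sqrt(206)) = 152/3 + (-2309 - 8*I*sqrt(206)) = -6775/3 - 8*I*sqrt(206)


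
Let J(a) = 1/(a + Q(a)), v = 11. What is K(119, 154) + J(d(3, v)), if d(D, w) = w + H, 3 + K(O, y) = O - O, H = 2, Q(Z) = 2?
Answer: -44/15 ≈ -2.9333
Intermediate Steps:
K(O, y) = -3 (K(O, y) = -3 + (O - O) = -3 + 0 = -3)
d(D, w) = 2 + w (d(D, w) = w + 2 = 2 + w)
J(a) = 1/(2 + a) (J(a) = 1/(a + 2) = 1/(2 + a))
K(119, 154) + J(d(3, v)) = -3 + 1/(2 + (2 + 11)) = -3 + 1/(2 + 13) = -3 + 1/15 = -44/15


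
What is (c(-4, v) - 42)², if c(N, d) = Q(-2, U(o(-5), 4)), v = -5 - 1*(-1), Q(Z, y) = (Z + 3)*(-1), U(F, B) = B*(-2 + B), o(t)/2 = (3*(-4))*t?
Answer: 1849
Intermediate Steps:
o(t) = -24*t (o(t) = 2*((3*(-4))*t) = 2*(-12*t) = -24*t)
Q(Z, y) = -3 - Z (Q(Z, y) = (3 + Z)*(-1) = -3 - Z)
v = -4 (v = -5 + 1 = -4)
c(N, d) = -1 (c(N, d) = -3 - 1*(-2) = -3 + 2 = -1)
(c(-4, v) - 42)² = (-1 - 42)² = (-43)² = 1849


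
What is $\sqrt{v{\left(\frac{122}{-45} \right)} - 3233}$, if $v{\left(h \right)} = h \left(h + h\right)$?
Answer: $\frac{i \sqrt{6517057}}{45} \approx 56.73 i$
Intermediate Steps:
$v{\left(h \right)} = 2 h^{2}$ ($v{\left(h \right)} = h 2 h = 2 h^{2}$)
$\sqrt{v{\left(\frac{122}{-45} \right)} - 3233} = \sqrt{2 \left(\frac{122}{-45}\right)^{2} - 3233} = \sqrt{2 \left(122 \left(- \frac{1}{45}\right)\right)^{2} - 3233} = \sqrt{2 \left(- \frac{122}{45}\right)^{2} - 3233} = \sqrt{2 \cdot \frac{14884}{2025} - 3233} = \sqrt{\frac{29768}{2025} - 3233} = \sqrt{- \frac{6517057}{2025}} = \frac{i \sqrt{6517057}}{45}$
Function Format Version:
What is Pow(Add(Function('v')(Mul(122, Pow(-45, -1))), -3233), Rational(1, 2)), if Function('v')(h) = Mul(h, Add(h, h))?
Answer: Mul(Rational(1, 45), I, Pow(6517057, Rational(1, 2))) ≈ Mul(56.730, I)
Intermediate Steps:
Function('v')(h) = Mul(2, Pow(h, 2)) (Function('v')(h) = Mul(h, Mul(2, h)) = Mul(2, Pow(h, 2)))
Pow(Add(Function('v')(Mul(122, Pow(-45, -1))), -3233), Rational(1, 2)) = Pow(Add(Mul(2, Pow(Mul(122, Pow(-45, -1)), 2)), -3233), Rational(1, 2)) = Pow(Add(Mul(2, Pow(Mul(122, Rational(-1, 45)), 2)), -3233), Rational(1, 2)) = Pow(Add(Mul(2, Pow(Rational(-122, 45), 2)), -3233), Rational(1, 2)) = Pow(Add(Mul(2, Rational(14884, 2025)), -3233), Rational(1, 2)) = Pow(Add(Rational(29768, 2025), -3233), Rational(1, 2)) = Pow(Rational(-6517057, 2025), Rational(1, 2)) = Mul(Rational(1, 45), I, Pow(6517057, Rational(1, 2)))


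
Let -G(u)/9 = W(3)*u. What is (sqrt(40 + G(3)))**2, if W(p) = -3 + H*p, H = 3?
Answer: -122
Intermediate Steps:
W(p) = -3 + 3*p
G(u) = -54*u (G(u) = -9*(-3 + 3*3)*u = -9*(-3 + 9)*u = -54*u)
(sqrt(40 + G(3)))**2 = (sqrt(40 - 54*3))**2 = (sqrt(40 - 162))**2 = (sqrt(-122))**2 = (I*sqrt(122))**2 = -122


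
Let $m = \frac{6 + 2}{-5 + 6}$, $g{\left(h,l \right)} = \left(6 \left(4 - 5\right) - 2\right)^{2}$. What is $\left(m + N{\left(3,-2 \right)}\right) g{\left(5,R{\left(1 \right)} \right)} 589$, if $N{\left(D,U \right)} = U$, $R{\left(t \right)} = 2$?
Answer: $226176$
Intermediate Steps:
$g{\left(h,l \right)} = 64$ ($g{\left(h,l \right)} = \left(6 \left(-1\right) - 2\right)^{2} = \left(-6 - 2\right)^{2} = \left(-8\right)^{2} = 64$)
$m = 8$ ($m = \frac{8}{1} = 8 \cdot 1 = 8$)
$\left(m + N{\left(3,-2 \right)}\right) g{\left(5,R{\left(1 \right)} \right)} 589 = \left(8 - 2\right) 64 \cdot 589 = 6 \cdot 64 \cdot 589 = 384 \cdot 589 = 226176$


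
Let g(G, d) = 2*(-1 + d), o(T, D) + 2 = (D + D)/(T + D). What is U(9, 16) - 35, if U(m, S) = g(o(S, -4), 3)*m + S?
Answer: 17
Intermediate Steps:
o(T, D) = -2 + 2*D/(D + T) (o(T, D) = -2 + (D + D)/(T + D) = -2 + (2*D)/(D + T) = -2 + 2*D/(D + T))
g(G, d) = -2 + 2*d
U(m, S) = S + 4*m (U(m, S) = (-2 + 2*3)*m + S = (-2 + 6)*m + S = 4*m + S = S + 4*m)
U(9, 16) - 35 = (16 + 4*9) - 35 = (16 + 36) - 35 = 52 - 35 = 17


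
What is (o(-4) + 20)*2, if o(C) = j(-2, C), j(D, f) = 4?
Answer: 48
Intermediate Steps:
o(C) = 4
(o(-4) + 20)*2 = (4 + 20)*2 = 24*2 = 48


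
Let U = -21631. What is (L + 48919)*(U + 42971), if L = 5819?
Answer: 1168108920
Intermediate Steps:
(L + 48919)*(U + 42971) = (5819 + 48919)*(-21631 + 42971) = 54738*21340 = 1168108920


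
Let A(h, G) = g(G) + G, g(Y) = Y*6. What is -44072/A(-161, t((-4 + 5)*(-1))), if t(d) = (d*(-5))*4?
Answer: -1574/5 ≈ -314.80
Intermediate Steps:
g(Y) = 6*Y
t(d) = -20*d (t(d) = -5*d*4 = -20*d)
A(h, G) = 7*G (A(h, G) = 6*G + G = 7*G)
-44072/A(-161, t((-4 + 5)*(-1))) = -44072*1/(140*(-4 + 5)) = -44072/(7*(-20*(-1))) = -44072/(7*20) = -44072/140 = -44072*1/140 = -1574/5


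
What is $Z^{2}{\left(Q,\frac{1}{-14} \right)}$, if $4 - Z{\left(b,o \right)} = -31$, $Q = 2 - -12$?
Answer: $1225$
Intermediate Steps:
$Q = 14$ ($Q = 2 + 12 = 14$)
$Z{\left(b,o \right)} = 35$ ($Z{\left(b,o \right)} = 4 - -31 = 4 + 31 = 35$)
$Z^{2}{\left(Q,\frac{1}{-14} \right)} = 35^{2} = 1225$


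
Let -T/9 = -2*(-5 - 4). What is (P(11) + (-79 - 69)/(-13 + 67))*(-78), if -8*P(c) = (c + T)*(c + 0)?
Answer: -575315/36 ≈ -15981.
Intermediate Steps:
T = -162 (T = -(-18)*(-5 - 4) = -(-18)*(-9) = -9*18 = -162)
P(c) = -c*(-162 + c)/8 (P(c) = -(c - 162)*(c + 0)/8 = -(-162 + c)*c/8 = -c*(-162 + c)/8)
(P(11) + (-79 - 69)/(-13 + 67))*(-78) = ((⅛)*11*(162 - 1*11) + (-79 - 69)/(-13 + 67))*(-78) = ((⅛)*11*(162 - 11) - 148/54)*(-78) = ((⅛)*11*151 - 148*1/54)*(-78) = (1661/8 - 74/27)*(-78) = (44255/216)*(-78) = -575315/36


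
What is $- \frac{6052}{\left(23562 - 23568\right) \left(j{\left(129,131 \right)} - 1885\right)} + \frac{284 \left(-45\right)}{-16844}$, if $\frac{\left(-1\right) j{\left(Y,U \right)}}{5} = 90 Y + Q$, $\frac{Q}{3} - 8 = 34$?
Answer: $\frac{567773039}{765117645} \approx 0.74207$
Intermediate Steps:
$Q = 126$ ($Q = 24 + 3 \cdot 34 = 24 + 102 = 126$)
$j{\left(Y,U \right)} = -630 - 450 Y$ ($j{\left(Y,U \right)} = - 5 \left(90 Y + 126\right) = - 5 \left(126 + 90 Y\right) = -630 - 450 Y$)
$- \frac{6052}{\left(23562 - 23568\right) \left(j{\left(129,131 \right)} - 1885\right)} + \frac{284 \left(-45\right)}{-16844} = - \frac{6052}{\left(23562 - 23568\right) \left(\left(-630 - 58050\right) - 1885\right)} + \frac{284 \left(-45\right)}{-16844} = - \frac{6052}{\left(-6\right) \left(\left(-630 - 58050\right) - 1885\right)} - - \frac{3195}{4211} = - \frac{6052}{\left(-6\right) \left(-58680 - 1885\right)} + \frac{3195}{4211} = - \frac{6052}{\left(-6\right) \left(-60565\right)} + \frac{3195}{4211} = - \frac{6052}{363390} + \frac{3195}{4211} = \left(-6052\right) \frac{1}{363390} + \frac{3195}{4211} = - \frac{3026}{181695} + \frac{3195}{4211} = \frac{567773039}{765117645}$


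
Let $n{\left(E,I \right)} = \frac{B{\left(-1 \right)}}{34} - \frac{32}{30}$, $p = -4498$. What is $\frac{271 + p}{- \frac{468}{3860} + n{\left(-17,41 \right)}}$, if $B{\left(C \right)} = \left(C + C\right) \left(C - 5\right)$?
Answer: $\frac{208031805}{41093} \approx 5062.5$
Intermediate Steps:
$B{\left(C \right)} = 2 C \left(-5 + C\right)$
$n{\left(E,I \right)} = - \frac{182}{255}$ ($n{\left(E,I \right)} = \frac{2 \left(-1\right) \left(-5 - 1\right)}{34} - \frac{32}{30} = 2 \left(-1\right) \left(-6\right) \frac{1}{34} - \frac{16}{15} = 12 \cdot \frac{1}{34} - \frac{16}{15} = \frac{6}{17} - \frac{16}{15} = - \frac{182}{255}$)
$\frac{271 + p}{- \frac{468}{3860} + n{\left(-17,41 \right)}} = \frac{271 - 4498}{- \frac{468}{3860} - \frac{182}{255}} = - \frac{4227}{\left(-468\right) \frac{1}{3860} - \frac{182}{255}} = - \frac{4227}{- \frac{117}{965} - \frac{182}{255}} = - \frac{4227}{- \frac{41093}{49215}} = \left(-4227\right) \left(- \frac{49215}{41093}\right) = \frac{208031805}{41093}$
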